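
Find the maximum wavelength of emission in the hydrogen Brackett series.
4050.06725 nm

The longest wavelength corresponds to the smallest energy transition in the series.
The Brackett series has all transitions ending at n_f = 4.

For H, the first line (α-line) is the jump from n = 5 to n = 4:
E_5 = -13.6057 / 5² = -0.54422800000 eV
E_4 = -13.6057 / 4² = -0.85035625000 eV
ΔE = E_5 - E_4 = 0.30612825000 eV

λ = hc/E = 1239.84 eV·nm / 0.30612825000 eV
λ = 4050.06725 nm

This is the α-line of the Brackett series in H.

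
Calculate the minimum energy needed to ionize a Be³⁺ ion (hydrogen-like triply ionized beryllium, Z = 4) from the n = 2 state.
54.423 eV

The ionization energy is the energy needed to remove the electron completely (n → ∞).

For a hydrogen-like ion with Z = 4, E_n = -13.6057 Z² / n² eV.

At n = 2: E_2 = -13.6057 × 4² / 2² = -54.422800 eV
At n = ∞: E_∞ = 0 eV

Ionization energy = E_∞ - E_2 = 0 - (-54.422800) = 54.422800 eV
Ionization energy ≈ 54.423 eV

This is also called the binding energy of the electron in state n = 2.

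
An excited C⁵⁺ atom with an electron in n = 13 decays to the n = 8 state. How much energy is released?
4.754951 eV

The energy levels are E_n = -13.6057 Z² eV / n².

Energy at n = 13: E_13 = -13.6057 × 6² / 13² = -2.898255621 eV
Energy at n = 8: E_8 = -13.6057 × 6² / 8² = -7.653206250 eV

For emission (electron falling to lower state), the photon energy is:
E_photon = E_13 - E_8 = |-2.898255621 - (-7.653206250)|
E_photon = 4.754951 eV

This energy is carried away by the emitted photon.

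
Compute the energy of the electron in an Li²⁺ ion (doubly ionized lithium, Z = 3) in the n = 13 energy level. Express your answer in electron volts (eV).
-0.7246 eV

The energy levels of a hydrogen-like atom are given by:
E_n = -13.6057 Z² / n² eV  (with Z = 3 for Li²⁺)

For n = 13:
E_13 = -13.6057 × 3² / 13²
E_13 = -13.6057 × 9 / 169
E_13 = -0.7246 eV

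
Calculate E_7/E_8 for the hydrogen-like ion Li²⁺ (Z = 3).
1.30612

Using E_n = -13.6057 Z² / n² eV with Z = 3:

E_7 = -13.6057 × 3² / 7² = -122.4513 / 49 = -2.49900612245 eV
E_8 = -13.6057 × 3² / 8² = -122.4513 / 64 = -1.91330156250 eV

The ratio is:
E_7/E_8 = (-2.49900612245) / (-1.91330156250)
E_7/E_8 = (-122.4513/49) / (-122.4513/64)
E_7/E_8 = 64/49
E_7/E_8 = 1.30612
(Note: the Z² factors cancel in the ratio.)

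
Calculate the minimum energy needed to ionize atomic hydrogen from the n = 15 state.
0.0605 eV

The ionization energy is the energy needed to remove the electron completely (n → ∞).

For hydrogen, E_n = -13.6057 eV / n².

At n = 15: E_15 = -13.6057 / 15² = -0.0604698 eV
At n = ∞: E_∞ = 0 eV

Ionization energy = E_∞ - E_15 = 0 - (-0.0604698) = 0.0604698 eV
Ionization energy ≈ 0.0605 eV

This is also called the binding energy of the electron in state n = 15.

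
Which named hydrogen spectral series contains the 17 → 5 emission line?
Pfund series

The spectral series in hydrogen are named based on the final (lower) energy level:
- Lyman series: n_final = 1 (ultraviolet)
- Balmer series: n_final = 2 (visible/near-UV)
- Paschen series: n_final = 3 (infrared)
- Brackett series: n_final = 4 (infrared)
- Pfund series: n_final = 5 (far infrared)

Since this transition ends at n = 5, it belongs to the Pfund series.

For reference, this 17 → 5 line has photon energy
ΔE = 13.6057 eV × (1/5² - 1/17²) = 0.4971494533 eV,
corresponding to wavelength λ = hc/ΔE = 1239.84 eV·nm / 0.4971494533 eV = 2493.8979 nm in the far infrared region.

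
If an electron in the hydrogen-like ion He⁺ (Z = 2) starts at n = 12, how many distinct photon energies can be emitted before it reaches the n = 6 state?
21

The electron can occupy levels n = 6, 7, ..., 12 during de-excitation — that is m = 12 - 6 + 1 = 7 distinct levels.

The number of distinct spectral lines equals the number of ways to choose 2 of these m levels (each pair gives one possible emission transition):

Number of lines = m(m-1)/2 = 7×6/2 = 21

These correspond to all possible transitions between the 7 levels:
12 → 11, 12 → 10, 12 → 9, 12 → 8, 12 → 7, 12 → 6, 11 → 10, 11 → 9...

Each transition produces a photon with a unique energy (and thus wavelength). This count does not depend on Z.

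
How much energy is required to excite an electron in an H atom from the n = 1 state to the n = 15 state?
13.54523 eV

The energy levels of a hydrogen-like atom are E_n = -13.6057 eV / n².

Energy at n = 1: E_1 = -13.6057 / 1² = -13.60570000 eV
Energy at n = 15: E_15 = -13.6057 / 15² = -0.06046978 eV

The excitation energy is the difference:
ΔE = E_15 - E_1
ΔE = -0.06046978 - (-13.60570000)
ΔE = 13.54523 eV

Since this is positive, energy must be absorbed (photon absorption).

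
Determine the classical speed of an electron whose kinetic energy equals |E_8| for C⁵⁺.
1.6408e+06 m/s (or 0.547% of c)

The binding energy at n = 8 for C⁵⁺ is:
E_8 = -13.6057 × 6²/8² = -7.6532063 eV
|E_8| = 7.6532063 eV

Convert to Joules:
KE = 7.6532063 eV × (1.602177 × 10⁻¹⁹ J/eV) = 1.226179e-18 J

Using KE = ½mv²:
v = √(2·KE/m_e)
v = √(2 × 1.226179e-18 J / 9.10938 × 10⁻³¹ kg)
v = 1.6408e+06 m/s

This is approximately 0.547% the speed of light.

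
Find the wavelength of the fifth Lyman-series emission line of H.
93.73013 nm

The lines of a series are numbered from the longest wavelength (smallest ΔE) outward; the fifth line is the transition from n = n_f + 5 to n_f.
The Lyman series has all transitions ending at n_f = 1.

For H, the fifth line (ε-line) is the jump from n = 6 to n = 1:
E_6 = -13.6057 / 6² = -0.3779361 eV
E_1 = -13.6057 / 1² = -13.6057000 eV
ΔE = E_6 - E_1 = 13.2277639 eV

λ = hc/E = 1239.84 eV·nm / 13.2277639 eV
λ = 93.73013 nm

This is the ε-line of the Lyman series in H.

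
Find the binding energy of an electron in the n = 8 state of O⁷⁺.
13.606 eV

The ionization energy is the energy needed to remove the electron completely (n → ∞).

For a hydrogen-like ion with Z = 8, E_n = -13.6057 Z² / n² eV.

At n = 8: E_8 = -13.6057 × 8² / 8² = -13.605700 eV
At n = ∞: E_∞ = 0 eV

Ionization energy = E_∞ - E_8 = 0 - (-13.605700) = 13.605700 eV
Ionization energy ≈ 13.606 eV

This is also called the binding energy of the electron in state n = 8.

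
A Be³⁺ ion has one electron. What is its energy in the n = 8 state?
-3.401425 eV

For hydrogen-like ions, the energy levels scale with Z²:
E_n = -13.6057 Z² / n² eV

For Be³⁺ (Z = 4) at n = 8:
E_8 = -13.6057 × 4² / 8²
E_8 = -13.6057 × 16 / 64
E_8 = -217.6912 / 64
E_8 = -3.401425 eV

The energy is 16 times more negative than hydrogen at the same n due to the stronger nuclear charge.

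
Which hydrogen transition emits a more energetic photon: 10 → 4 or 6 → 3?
6 → 3

Calculate the energy for each transition:

Transition 10 → 4:
ΔE₁ = |E_4 - E_10| = |-13.6057/4² - (-13.6057/10²)|
ΔE₁ = |-0.85035625000 - (-0.13605700000)| = 0.71429925 eV

Transition 6 → 3:
ΔE₂ = |E_3 - E_6| = |-13.6057/3² - (-13.6057/6²)|
ΔE₂ = |-1.51174444444 - (-0.37793611111)| = 1.13380833 eV

Since 1.13380833 eV > 0.71429925 eV, the transition 6 → 3 emits the more energetic photon.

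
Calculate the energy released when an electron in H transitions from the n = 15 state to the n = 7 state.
0.22 eV

The energy levels are E_n = -13.6057 eV / n².

Energy at n = 15: E_15 = -13.6057 / 15² = -0.06047 eV
Energy at n = 7: E_7 = -13.6057 / 7² = -0.27767 eV

For emission (electron falling to lower state), the photon energy is:
E_photon = E_15 - E_7 = |-0.06047 - (-0.27767)|
E_photon = 0.22 eV

This energy is carried away by the emitted photon.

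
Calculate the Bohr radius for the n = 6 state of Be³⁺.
0.47626 nm (or 4.76260 Å)

The Bohr radius formula is:
r_n = n² a₀ / Z

where a₀ = 0.05291772 nm is the Bohr radius.

For Be³⁺ (Z = 4) at n = 6:
r_6 = 6² × 0.05291772 nm / 4
r_6 = 36 × 0.05291772 nm / 4
r_6 = 1.905038 nm / 4
r_6 = 0.47626 nm

The electron orbits at approximately 0.47626 nm from the nucleus.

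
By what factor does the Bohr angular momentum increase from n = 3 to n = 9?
3.00

In the Bohr model, L_n = nℏ, so the ratio is purely the ratio of quantum numbers:

L_9/L_3 = 9ℏ / 3ℏ = 9/3 = 3.00

The angular momentum scales linearly with n.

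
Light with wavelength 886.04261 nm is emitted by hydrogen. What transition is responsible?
n = 11 → n = 3

First, find the photon energy from the wavelength (hc = 1239.84 eV·nm):
E = hc/λ = 1239.84 eV·nm / 886.04261 nm = 1.3993006 eV

The energy levels of hydrogen satisfy E_n = -13.6057 / n² eV, so an emission n_i → n_f releases
ΔE = 13.6057 × (1/n_f² − 1/n_i²) eV.

Setting ΔE equal to the photon energy:
1/n_f² − 1/n_i² = 1.3993006 / 13.6057 = 0.10284665

Since 1/n_i² must be positive, we need 1/n_f² > 0.10284665, i.e. n_f ≤ 3. For each allowed n_f, solve n_i = (1/n_f² − 0.10284665)^(−1/2) and check whether it is a whole number:
  n_f = 1: 1/n_i² = 1.00000000 − 0.10284665 = 0.89715335 → n_i = 1.056  (not an integer) ✗
  n_f = 2: 1/n_i² = 0.25000000 − 0.10284665 = 0.14715335 → n_i = 2.607  (not an integer) ✗
  n_f = 3: 1/n_i² = 0.11111111 − 0.10284665 = 0.00826446 → n_i = 11.000  → integer, n_i = 11 ✓

Only n_f = 3 gives an integer upper level, n_i = 11.

The transition is from n = 11 to n = 3 (emission).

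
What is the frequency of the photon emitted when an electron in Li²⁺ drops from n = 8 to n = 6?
3.59827e+14 Hz

First, find the transition energy:
E_8 = -13.6057 × 3² / 8² = -1.91330156 eV
E_6 = -13.6057 × 3² / 6² = -3.40142500 eV
|ΔE| = |E_6 - E_8| = 1.48812344 eV

Convert to Joules: E = 1.48812344 eV × (1.602177 × 10⁻¹⁹ J/eV) = 2.3842371e-19 J

Using E = hf:
f = E/h = 2.3842371e-19 J / (6.62607 × 10⁻³⁴ J·s)
f = 3.59827e+14 Hz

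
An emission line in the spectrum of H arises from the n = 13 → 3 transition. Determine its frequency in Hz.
3.4607e+14 Hz

First, find the transition energy:
E_13 = -13.6057 / 13² = -0.0805071 eV
E_3 = -13.6057 / 3² = -1.5117444 eV
|ΔE| = |E_3 - E_13| = 1.4312373 eV

Convert to Joules: E = 1.4312373 eV × (1.602177 × 10⁻¹⁹ J/eV) = 2.293095e-19 J

Using E = hf:
f = E/h = 2.293095e-19 J / (6.62607 × 10⁻³⁴ J·s)
f = 3.4607e+14 Hz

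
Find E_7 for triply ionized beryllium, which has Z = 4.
-4.442678 eV

For hydrogen-like ions, the energy levels scale with Z²:
E_n = -13.6057 Z² / n² eV

For Be³⁺ (Z = 4) at n = 7:
E_7 = -13.6057 × 4² / 7²
E_7 = -13.6057 × 16 / 49
E_7 = -217.6912 / 49
E_7 = -4.442678 eV

The energy is 16 times more negative than hydrogen at the same n due to the stronger nuclear charge.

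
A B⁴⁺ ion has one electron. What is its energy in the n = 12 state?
-2.362101 eV

For hydrogen-like ions, the energy levels scale with Z²:
E_n = -13.6057 Z² / n² eV

For B⁴⁺ (Z = 5) at n = 12:
E_12 = -13.6057 × 5² / 12²
E_12 = -13.6057 × 25 / 144
E_12 = -340.1425 / 144
E_12 = -2.362101 eV

The energy is 25 times more negative than hydrogen at the same n due to the stronger nuclear charge.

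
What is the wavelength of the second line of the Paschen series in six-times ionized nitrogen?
26.15238 nm

The lines of a series are numbered from the longest wavelength (smallest ΔE) outward; the second line is the transition from n = n_f + 2 to n_f.
The Paschen series has all transitions ending at n_f = 3.

For N⁶⁺ (Z = 7), the second line (β-line) is the jump from n = 5 to n = 3:
E_5 = -13.6057 × 7² / 5² = -26.6671720 eV
E_3 = -13.6057 × 7² / 3² = -74.0754778 eV
ΔE = E_5 - E_3 = 47.4083058 eV

λ = hc/E = 1239.84 eV·nm / 47.4083058 eV
λ = 26.15238 nm

This is the β-line of the Paschen series in N⁶⁺.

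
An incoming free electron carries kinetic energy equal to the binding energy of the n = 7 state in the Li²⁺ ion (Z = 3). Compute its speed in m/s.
9.3758e+05 m/s (or 0.31% of c)

The binding energy at n = 7 for Li²⁺ is:
E_7 = -13.6057 × 3²/7² = -2.4990061 eV
|E_7| = 2.4990061 eV

Convert to Joules:
KE = 2.4990061 eV × (1.602177 × 10⁻¹⁹ J/eV) = 4.003850e-19 J

Using KE = ½mv²:
v = √(2·KE/m_e)
v = √(2 × 4.003850e-19 J / 9.10938 × 10⁻³¹ kg)
v = 9.3758e+05 m/s

This is approximately 0.31% the speed of light.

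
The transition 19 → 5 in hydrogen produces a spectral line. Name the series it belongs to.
Pfund series

The spectral series in hydrogen are named based on the final (lower) energy level:
- Lyman series: n_final = 1 (ultraviolet)
- Balmer series: n_final = 2 (visible/near-UV)
- Paschen series: n_final = 3 (infrared)
- Brackett series: n_final = 4 (infrared)
- Pfund series: n_final = 5 (far infrared)

Since this transition ends at n = 5, it belongs to the Pfund series.

For reference, this 19 → 5 line has photon energy
ΔE = 13.6057 eV × (1/5² - 1/19²) = 0.506539080 eV,
corresponding to wavelength λ = hc/ΔE = 1239.84 eV·nm / 0.506539080 eV = 2447.669 nm in the far infrared region.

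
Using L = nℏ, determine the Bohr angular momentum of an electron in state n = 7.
7.382e-34 J·s (or 7ℏ)

In the Bohr model, angular momentum is quantized:
L = nℏ

where ℏ = h/(2π) = 1.05457e-34 J·s

For n = 7:
L = 7 × 1.05457e-34 J·s
L = 7.382e-34 J·s

This can also be written as L = 7ℏ.
The angular momentum is an integer multiple of the reduced Planck constant.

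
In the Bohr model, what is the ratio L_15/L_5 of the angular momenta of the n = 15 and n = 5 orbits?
3.000000

In the Bohr model, L_n = nℏ, so the ratio is purely the ratio of quantum numbers:

L_15/L_5 = 15ℏ / 5ℏ = 15/5 = 3.000000

The angular momentum scales linearly with n.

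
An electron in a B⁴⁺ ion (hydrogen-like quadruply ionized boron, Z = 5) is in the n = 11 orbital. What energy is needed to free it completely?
2.81 eV

The ionization energy is the energy needed to remove the electron completely (n → ∞).

For a hydrogen-like ion with Z = 5, E_n = -13.6057 Z² / n² eV.

At n = 11: E_11 = -13.6057 × 5² / 11² = -2.81110 eV
At n = ∞: E_∞ = 0 eV

Ionization energy = E_∞ - E_11 = 0 - (-2.81110) = 2.81110 eV
Ionization energy ≈ 2.81 eV

This is also called the binding energy of the electron in state n = 11.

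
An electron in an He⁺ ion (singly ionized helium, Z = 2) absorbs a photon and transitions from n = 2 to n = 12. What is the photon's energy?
13.22776 eV

The energy levels of a hydrogen-like atom are E_n = -13.6057 Z² eV / n².

Energy at n = 2: E_2 = -13.6057 × 2² / 2² = -13.60570000 eV
Energy at n = 12: E_12 = -13.6057 × 2² / 12² = -0.37793611 eV

The excitation energy is the difference:
ΔE = E_12 - E_2
ΔE = -0.37793611 - (-13.60570000)
ΔE = 13.22776 eV

Since this is positive, energy must be absorbed (photon absorption).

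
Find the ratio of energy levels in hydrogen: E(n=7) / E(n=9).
1.653061

Using E_n = -13.6057 Z² / n² eV with Z = 1:

E_7 = -13.6057 / 7² = -13.6057 / 49 = -0.277667346939 eV
E_9 = -13.6057 / 9² = -13.6057 / 81 = -0.167971604938 eV

The ratio is:
E_7/E_9 = (-0.277667346939) / (-0.167971604938)
E_7/E_9 = (-13.6057/49) / (-13.6057/81)
E_7/E_9 = 81/49
E_7/E_9 = 1.653061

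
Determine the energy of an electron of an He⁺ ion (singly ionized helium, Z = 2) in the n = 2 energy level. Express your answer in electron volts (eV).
-13.60570 eV

The energy levels of a hydrogen-like atom are given by:
E_n = -13.6057 Z² / n² eV  (with Z = 2 for He⁺)

For n = 2:
E_2 = -13.6057 × 2² / 2²
E_2 = -13.6057 × 4 / 4
E_2 = -13.60570 eV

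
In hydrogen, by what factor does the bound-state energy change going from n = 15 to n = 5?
9.0000

Using E_n = -13.6057 Z² / n² eV with Z = 1:

E_5 = -13.6057 / 5² = -13.6057 / 25 = -0.5442280000 eV
E_15 = -13.6057 / 15² = -13.6057 / 225 = -0.0604697778 eV

The ratio is:
E_5/E_15 = (-0.5442280000) / (-0.0604697778)
E_5/E_15 = (-13.6057/25) / (-13.6057/225)
E_5/E_15 = 225/25
E_5/E_15 = 9.0000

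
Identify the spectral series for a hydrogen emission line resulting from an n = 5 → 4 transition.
Brackett series

The spectral series in hydrogen are named based on the final (lower) energy level:
- Lyman series: n_final = 1 (ultraviolet)
- Balmer series: n_final = 2 (visible/near-UV)
- Paschen series: n_final = 3 (infrared)
- Brackett series: n_final = 4 (infrared)
- Pfund series: n_final = 5 (far infrared)

Since this transition ends at n = 4, it belongs to the Brackett series.

For reference, this 5 → 4 line has photon energy
ΔE = 13.6057 eV × (1/4² - 1/5²) = 0.3061282500 eV,
corresponding to wavelength λ = hc/ΔE = 1239.84 eV·nm / 0.3061282500 eV = 4050.0673 nm in the infrared region.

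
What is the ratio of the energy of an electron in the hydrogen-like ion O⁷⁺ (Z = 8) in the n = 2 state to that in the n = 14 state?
49.000000

Using E_n = -13.6057 Z² / n² eV with Z = 8:

E_2 = -13.6057 × 8² / 2² = -870.7648 / 4 = -217.691200000000 eV
E_14 = -13.6057 × 8² / 14² = -870.7648 / 196 = -4.442677551020 eV

The ratio is:
E_2/E_14 = (-217.691200000000) / (-4.442677551020)
E_2/E_14 = (-870.7648/4) / (-870.7648/196)
E_2/E_14 = 196/4
E_2/E_14 = 49.000000
(Note: the Z² factors cancel in the ratio.)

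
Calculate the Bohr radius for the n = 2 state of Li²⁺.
0.07056 nm (or 0.70557 Å)

The Bohr radius formula is:
r_n = n² a₀ / Z

where a₀ = 0.05291772 nm is the Bohr radius.

For Li²⁺ (Z = 3) at n = 2:
r_2 = 2² × 0.05291772 nm / 3
r_2 = 4 × 0.05291772 nm / 3
r_2 = 0.211671 nm / 3
r_2 = 0.07056 nm

The electron orbits at approximately 0.07056 nm from the nucleus.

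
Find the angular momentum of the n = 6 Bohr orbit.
6.33e-34 J·s (or 6ℏ)

In the Bohr model, angular momentum is quantized:
L = nℏ

where ℏ = h/(2π) = 1.0546e-34 J·s

For n = 6:
L = 6 × 1.0546e-34 J·s
L = 6.33e-34 J·s

This can also be written as L = 6ℏ.
The angular momentum is an integer multiple of the reduced Planck constant.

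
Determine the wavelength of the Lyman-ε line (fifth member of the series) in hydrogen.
93.73013 nm

The lines of a series are numbered from the longest wavelength (smallest ΔE) outward; the fifth line is the transition from n = n_f + 5 to n_f.
The Lyman series has all transitions ending at n_f = 1.

For H, the fifth line (ε-line) is the jump from n = 6 to n = 1:
E_6 = -13.6057 / 6² = -0.3779361 eV
E_1 = -13.6057 / 1² = -13.6057000 eV
ΔE = E_6 - E_1 = 13.2277639 eV

λ = hc/E = 1239.84 eV·nm / 13.2277639 eV
λ = 93.73013 nm

This is the ε-line of the Lyman series in H.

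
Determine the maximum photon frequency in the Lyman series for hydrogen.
3.290e+15 Hz

The series limit corresponds to the transition from n = ∞ to n = 1.
This is the highest energy (shortest wavelength) transition in the Lyman series.

E_∞ = 0 eV
E_1 = -13.6057 / 1² = -13.605700 eV

Energy at series limit:
ΔE = E_∞ - E_1 = 0 - (-13.605700) = 13.605700 eV
E = 13.605700 eV × (1.602177 × 10⁻¹⁹ J/eV) = 2.17987e-18 J
f = E/h = 2.17987e-18 J / (6.62607 × 10⁻³⁴ J·s) = 3.290e+15 Hz

This energy equals the ionization energy from the n = 1 state of hydrogen.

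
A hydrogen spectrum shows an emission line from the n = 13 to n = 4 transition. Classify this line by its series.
Brackett series

The spectral series in hydrogen are named based on the final (lower) energy level:
- Lyman series: n_final = 1 (ultraviolet)
- Balmer series: n_final = 2 (visible/near-UV)
- Paschen series: n_final = 3 (infrared)
- Brackett series: n_final = 4 (infrared)
- Pfund series: n_final = 5 (far infrared)

Since this transition ends at n = 4, it belongs to the Brackett series.

For reference, this 13 → 4 line has photon energy
ΔE = 13.6057 eV × (1/4² - 1/13²) = 0.7698491494 eV,
corresponding to wavelength λ = hc/ΔE = 1239.84 eV·nm / 0.7698491494 eV = 1610.4973 nm in the infrared region.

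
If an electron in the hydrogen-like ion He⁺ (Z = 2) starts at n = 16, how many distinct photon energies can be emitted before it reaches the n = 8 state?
36

The electron can occupy levels n = 8, 9, ..., 16 during de-excitation — that is m = 16 - 8 + 1 = 9 distinct levels.

The number of distinct spectral lines equals the number of ways to choose 2 of these m levels (each pair gives one possible emission transition):

Number of lines = m(m-1)/2 = 9×8/2 = 36

These correspond to all possible transitions between the 9 levels:
16 → 15, 16 → 14, 16 → 13, 16 → 12, 16 → 11, 16 → 10, 16 → 9, 16 → 8...

Each transition produces a photon with a unique energy (and thus wavelength). This count does not depend on Z.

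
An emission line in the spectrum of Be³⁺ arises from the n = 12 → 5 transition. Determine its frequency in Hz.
1.74e+15 Hz

First, find the transition energy:
E_12 = -13.6057 × 4² / 12² = -1.51174 eV
E_5 = -13.6057 × 4² / 5² = -8.70765 eV
|ΔE| = |E_5 - E_12| = 7.19591 eV

Convert to Joules: E = 7.19591 eV × (1.602177 × 10⁻¹⁹ J/eV) = 1.1529e-18 J

Using E = hf:
f = E/h = 1.1529e-18 J / (6.62607 × 10⁻³⁴ J·s)
f = 1.74e+15 Hz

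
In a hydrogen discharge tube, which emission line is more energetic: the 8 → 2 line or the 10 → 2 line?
10 → 2

Calculate the energy for each transition:

Transition 8 → 2:
ΔE₁ = |E_2 - E_8| = |-13.6057/2² - (-13.6057/8²)|
ΔE₁ = |-3.401425000000 - (-0.212589062500)| = 3.188835938 eV

Transition 10 → 2:
ΔE₂ = |E_2 - E_10| = |-13.6057/2² - (-13.6057/10²)|
ΔE₂ = |-3.401425000000 - (-0.136057000000)| = 3.265368000 eV

Since 3.265368000 eV > 3.188835938 eV, the transition 10 → 2 emits the more energetic photon.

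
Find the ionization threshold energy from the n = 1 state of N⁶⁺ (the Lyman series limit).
666.6793 eV

The series limit corresponds to the transition from n = ∞ to n = 1.
This is the highest energy (shortest wavelength) transition in the Lyman series.

E_∞ = 0 eV
E_1 = -13.6057 × 7² / 1² = -666.6793 eV

Energy at series limit:
ΔE = E_∞ - E_1 = 0 - (-666.6793) = 666.6793 eV

This energy equals the ionization energy from the n = 1 state of N⁶⁺.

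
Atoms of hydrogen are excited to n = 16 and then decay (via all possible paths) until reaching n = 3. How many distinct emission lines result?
91

The electron can occupy levels n = 3, 4, ..., 16 during de-excitation — that is m = 16 - 3 + 1 = 14 distinct levels.

The number of distinct spectral lines equals the number of ways to choose 2 of these m levels (each pair gives one possible emission transition):

Number of lines = m(m-1)/2 = 14×13/2 = 91

These correspond to all possible transitions between the 14 levels:
16 → 15, 16 → 14, 16 → 13, 16 → 12, 16 → 11, 16 → 10, 16 → 9, 16 → 8...

Each transition produces a photon with a unique energy (and thus wavelength). This count does not depend on Z.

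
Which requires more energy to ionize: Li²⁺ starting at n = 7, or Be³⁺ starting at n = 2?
Be³⁺ at n = 2 (E = -54.423 eV)

Using E_n = -13.6057 Z² / n² eV:

Li²⁺ (Z = 3) at n = 7:
E = -13.6057 × 3² / 7² = -13.6057 × 9 / 49 = -2.499006 eV

Be³⁺ (Z = 4) at n = 2:
E = -13.6057 × 4² / 2² = -13.6057 × 16 / 4 = -54.422800 eV

Since -54.422800 eV < -2.499006 eV,
Be³⁺ at n = 2 is more tightly bound (requires more energy to ionize).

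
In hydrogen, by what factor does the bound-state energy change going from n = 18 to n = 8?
5.06250

Using E_n = -13.6057 Z² / n² eV with Z = 1:

E_8 = -13.6057 / 8² = -13.6057 / 64 = -0.21258906250 eV
E_18 = -13.6057 / 18² = -13.6057 / 324 = -0.04199290123 eV

The ratio is:
E_8/E_18 = (-0.21258906250) / (-0.04199290123)
E_8/E_18 = (-13.6057/64) / (-13.6057/324)
E_8/E_18 = 324/64
E_8/E_18 = 5.06250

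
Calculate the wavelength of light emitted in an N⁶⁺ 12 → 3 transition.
17.85336 nm

First, find the transition energy using E_n = -13.6057 Z² / n² eV:
E_12 = -13.6057 × 7² / 12² = -4.6297174 eV
E_3 = -13.6057 × 7² / 3² = -74.0754778 eV

Photon energy: |ΔE| = |E_3 - E_12| = 69.4457604 eV

Convert to wavelength using E = hc/λ with hc = 1239.84 eV·nm:
λ = hc/E = 1239.84 eV·nm / 69.4457604 eV
λ = 17.85336 nm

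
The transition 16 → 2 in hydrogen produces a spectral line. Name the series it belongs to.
Balmer series

The spectral series in hydrogen are named based on the final (lower) energy level:
- Lyman series: n_final = 1 (ultraviolet)
- Balmer series: n_final = 2 (visible/near-UV)
- Paschen series: n_final = 3 (infrared)
- Brackett series: n_final = 4 (infrared)
- Pfund series: n_final = 5 (far infrared)

Since this transition ends at n = 2, it belongs to the Balmer series.

For reference, this 16 → 2 line has photon energy
ΔE = 13.6057 eV × (1/2² - 1/16²) = 3.3482777 eV,
corresponding to wavelength λ = hc/ΔE = 1239.84 eV·nm / 3.3482777 eV = 370.292 nm in the visible/near-UV region.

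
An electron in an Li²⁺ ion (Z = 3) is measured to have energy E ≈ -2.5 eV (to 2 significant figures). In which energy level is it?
n = 7

The exact energy levels follow E_n = -13.6057 Z² / n² eV with Z = 3.

The measured value (-2.5 eV) is reported to only 2 significant figures, so we must test candidate n values and see which one matches to that precision.

Candidate energies:
  n = 5:  E = -13.6057 × 3² / 5² = -4.898052 eV
  n = 6:  E = -13.6057 × 3² / 6² = -3.401425 eV
  n = 7:  E = -13.6057 × 3² / 7² = -2.499006 eV  ← matches
  n = 8:  E = -13.6057 × 3² / 8² = -1.913302 eV
  n = 9:  E = -13.6057 × 3² / 9² = -1.511744 eV

Checking against the measurement of -2.5 eV (2 sig figs), only n = 7 agrees:
E_7 = -2.499006 eV, which rounds to -2.5 eV ✓

Therefore n = 7.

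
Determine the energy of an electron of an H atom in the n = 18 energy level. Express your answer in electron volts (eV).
-0.04199 eV

The energy levels of a hydrogen-like atom are given by:
E_n = -13.6057 eV / n²

For n = 18:
E_18 = -13.6057 eV / 18²
E_18 = -13.6057 eV / 324
E_18 = -0.04199 eV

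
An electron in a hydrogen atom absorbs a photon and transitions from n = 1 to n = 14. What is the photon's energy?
13.53628 eV

The energy levels of a hydrogen-like atom are E_n = -13.6057 eV / n².

Energy at n = 1: E_1 = -13.6057 / 1² = -13.60570000 eV
Energy at n = 14: E_14 = -13.6057 / 14² = -0.06941684 eV

The excitation energy is the difference:
ΔE = E_14 - E_1
ΔE = -0.06941684 - (-13.60570000)
ΔE = 13.53628 eV

Since this is positive, energy must be absorbed (photon absorption).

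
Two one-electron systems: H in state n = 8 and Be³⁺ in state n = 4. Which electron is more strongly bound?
Be³⁺ at n = 4 (E = -13.60570 eV)

Using E_n = -13.6057 Z² / n² eV:

H (Z = 1) at n = 8:
E = -13.6057 × 1² / 8² = -13.6057 × 1 / 64 = -0.21258906 eV

Be³⁺ (Z = 4) at n = 4:
E = -13.6057 × 4² / 4² = -13.6057 × 16 / 16 = -13.60570000 eV

Since -13.60570000 eV < -0.21258906 eV,
Be³⁺ at n = 4 is more tightly bound (requires more energy to ionize).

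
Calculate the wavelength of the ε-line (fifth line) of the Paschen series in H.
954.3431 nm

The lines of a series are numbered from the longest wavelength (smallest ΔE) outward; the fifth line is the transition from n = n_f + 5 to n_f.
The Paschen series has all transitions ending at n_f = 3.

For H, the fifth line (ε-line) is the jump from n = 8 to n = 3:
E_8 = -13.6057 / 8² = -0.21258906 eV
E_3 = -13.6057 / 3² = -1.51174444 eV
ΔE = E_8 - E_3 = 1.29915538 eV

λ = hc/E = 1239.84 eV·nm / 1.29915538 eV
λ = 954.3431 nm

This is the ε-line of the Paschen series in H.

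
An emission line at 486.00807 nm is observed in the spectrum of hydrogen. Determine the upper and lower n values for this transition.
n = 4 → n = 2

First, find the photon energy from the wavelength (hc = 1239.84 eV·nm):
E = hc/λ = 1239.84 eV·nm / 486.00807 nm = 2.5510688 eV

The energy levels of hydrogen satisfy E_n = -13.6057 / n² eV, so an emission n_i → n_f releases
ΔE = 13.6057 × (1/n_f² − 1/n_i²) eV.

Setting ΔE equal to the photon energy:
1/n_f² − 1/n_i² = 2.5510688 / 13.6057 = 0.18750000

Since 1/n_i² must be positive, we need 1/n_f² > 0.18750000, i.e. n_f ≤ 2. For each allowed n_f, solve n_i = (1/n_f² − 0.18750000)^(−1/2) and check whether it is a whole number:
  n_f = 1: 1/n_i² = 1.00000000 − 0.18750000 = 0.81250000 → n_i = 1.109  (not an integer) ✗
  n_f = 2: 1/n_i² = 0.25000000 − 0.18750000 = 0.06250000 → n_i = 4.000  → integer, n_i = 4 ✓

Only n_f = 2 gives an integer upper level, n_i = 4.

The transition is from n = 4 to n = 2 (emission).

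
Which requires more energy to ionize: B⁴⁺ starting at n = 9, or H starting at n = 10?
B⁴⁺ at n = 9 (E = -4.199 eV)

Using E_n = -13.6057 Z² / n² eV:

B⁴⁺ (Z = 5) at n = 9:
E = -13.6057 × 5² / 9² = -13.6057 × 25 / 81 = -4.199290 eV

H (Z = 1) at n = 10:
E = -13.6057 × 1² / 10² = -13.6057 × 1 / 100 = -0.136057 eV

Since -4.199290 eV < -0.136057 eV,
B⁴⁺ at n = 9 is more tightly bound (requires more energy to ionize).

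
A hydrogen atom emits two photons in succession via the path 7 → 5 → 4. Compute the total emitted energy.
0.572689 eV

The energy levels of hydrogen are E_n = -13.6057 / n² eV.

First transition (7 → 5):
ΔE₁ = |E_5 - E_7|
ΔE₁ = |-0.544228000000 - (-0.277667346939)| = 0.266560653 eV

Second transition (5 → 4):
ΔE₂ = |E_4 - E_5|
ΔE₂ = |-0.850356250000 - (-0.544228000000)| = 0.306128250 eV

Total energy released:
E_total = ΔE₁ + ΔE₂ = 0.266560653 + 0.306128250 = 0.572689 eV

Note: This equals the direct transition 7 → 4: 0.572689 eV ✓
Energy is conserved regardless of the path taken.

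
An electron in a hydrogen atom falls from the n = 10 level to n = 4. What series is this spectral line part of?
Brackett series

The spectral series in hydrogen are named based on the final (lower) energy level:
- Lyman series: n_final = 1 (ultraviolet)
- Balmer series: n_final = 2 (visible/near-UV)
- Paschen series: n_final = 3 (infrared)
- Brackett series: n_final = 4 (infrared)
- Pfund series: n_final = 5 (far infrared)

Since this transition ends at n = 4, it belongs to the Brackett series.

For reference, this 10 → 4 line has photon energy
ΔE = 13.6057 eV × (1/4² - 1/10²) = 0.71429925000 eV,
corresponding to wavelength λ = hc/ΔE = 1239.84 eV·nm / 0.71429925000 eV = 1735.74311 nm in the infrared region.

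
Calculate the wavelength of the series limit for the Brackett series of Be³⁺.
91.1265 nm

The series limit corresponds to the transition from n = ∞ to n = 4.
This is the highest energy (shortest wavelength) transition in the Brackett series.

E_∞ = 0 eV
E_4 = -13.6057 × 4² / 4² = -13.605700 eV

Energy at series limit:
ΔE = E_∞ - E_4 = 0 - (-13.605700) = 13.605700 eV
λ = hc/E = 1239.84 eV·nm / 13.605700 eV = 91.1265 nm

This energy equals the ionization energy from the n = 4 state of Be³⁺.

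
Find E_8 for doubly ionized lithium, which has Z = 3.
-1.91 eV

For hydrogen-like ions, the energy levels scale with Z²:
E_n = -13.6057 Z² / n² eV

For Li²⁺ (Z = 3) at n = 8:
E_8 = -13.6057 × 3² / 8²
E_8 = -13.6057 × 9 / 64
E_8 = -122.4513 / 64
E_8 = -1.91 eV

The energy is 9 times more negative than hydrogen at the same n due to the stronger nuclear charge.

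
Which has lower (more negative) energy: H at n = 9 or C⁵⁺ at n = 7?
C⁵⁺ at n = 7 (E = -9.996024 eV)

Using E_n = -13.6057 Z² / n² eV:

H (Z = 1) at n = 9:
E = -13.6057 × 1² / 9² = -13.6057 × 1 / 81 = -0.167971605 eV

C⁵⁺ (Z = 6) at n = 7:
E = -13.6057 × 6² / 7² = -13.6057 × 36 / 49 = -9.996024490 eV

Since -9.996024490 eV < -0.167971605 eV,
C⁵⁺ at n = 7 is more tightly bound (requires more energy to ionize).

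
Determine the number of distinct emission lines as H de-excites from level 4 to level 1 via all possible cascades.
6

The electron can occupy levels n = 1, 2, ..., 4 during de-excitation — that is m = 4 - 1 + 1 = 4 distinct levels.

The number of distinct spectral lines equals the number of ways to choose 2 of these m levels (each pair gives one possible emission transition):

Number of lines = m(m-1)/2 = 4×3/2 = 6

These correspond to all possible transitions between the 4 levels:
4 → 3, 4 → 2, 4 → 1, 3 → 2, 3 → 1, 2 → 1

Each transition produces a photon with a unique energy (and thus wavelength). This count does not depend on Z.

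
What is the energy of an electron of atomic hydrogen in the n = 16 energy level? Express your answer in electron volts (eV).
-0.05315 eV

The energy levels of a hydrogen-like atom are given by:
E_n = -13.6057 eV / n²

For n = 16:
E_16 = -13.6057 eV / 16²
E_16 = -13.6057 eV / 256
E_16 = -0.05315 eV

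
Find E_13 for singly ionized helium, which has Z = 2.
-0.322028 eV

For hydrogen-like ions, the energy levels scale with Z²:
E_n = -13.6057 Z² / n² eV

For He⁺ (Z = 2) at n = 13:
E_13 = -13.6057 × 2² / 13²
E_13 = -13.6057 × 4 / 169
E_13 = -54.4228 / 169
E_13 = -0.322028 eV

The energy is 4 times more negative than hydrogen at the same n due to the stronger nuclear charge.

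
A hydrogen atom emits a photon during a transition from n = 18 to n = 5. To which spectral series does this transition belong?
Pfund series

The spectral series in hydrogen are named based on the final (lower) energy level:
- Lyman series: n_final = 1 (ultraviolet)
- Balmer series: n_final = 2 (visible/near-UV)
- Paschen series: n_final = 3 (infrared)
- Brackett series: n_final = 4 (infrared)
- Pfund series: n_final = 5 (far infrared)

Since this transition ends at n = 5, it belongs to the Pfund series.

For reference, this 18 → 5 line has photon energy
ΔE = 13.6057 eV × (1/5² - 1/18²) = 0.50223509877 eV,
corresponding to wavelength λ = hc/ΔE = 1239.84 eV·nm / 0.50223509877 eV = 2468.64467 nm in the far infrared region.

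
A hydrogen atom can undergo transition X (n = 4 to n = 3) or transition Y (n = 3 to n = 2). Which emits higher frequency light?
3 → 2

Calculate the energy for each transition:

Transition 4 → 3:
ΔE₁ = |E_3 - E_4| = |-13.6057/3² - (-13.6057/4²)|
ΔE₁ = |-1.51174444 - (-0.85035625)| = 0.66139 eV

Transition 3 → 2:
ΔE₂ = |E_2 - E_3| = |-13.6057/2² - (-13.6057/3²)|
ΔE₂ = |-3.40142500 - (-1.51174444)| = 1.88968 eV

Since 1.88968 eV > 0.66139 eV, the transition 3 → 2 emits the more energetic photon.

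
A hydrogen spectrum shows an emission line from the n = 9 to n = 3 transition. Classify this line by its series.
Paschen series

The spectral series in hydrogen are named based on the final (lower) energy level:
- Lyman series: n_final = 1 (ultraviolet)
- Balmer series: n_final = 2 (visible/near-UV)
- Paschen series: n_final = 3 (infrared)
- Brackett series: n_final = 4 (infrared)
- Pfund series: n_final = 5 (far infrared)

Since this transition ends at n = 3, it belongs to the Paschen series.

For reference, this 9 → 3 line has photon energy
ΔE = 13.6057 eV × (1/3² - 1/9²) = 1.343772840 eV,
corresponding to wavelength λ = hc/ΔE = 1239.84 eV·nm / 1.343772840 eV = 922.65595 nm in the infrared region.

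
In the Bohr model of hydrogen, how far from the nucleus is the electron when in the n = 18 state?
17.1453 nm (or 171.4533 Å)

The Bohr radius formula is:
r_n = n² a₀ / Z

where a₀ = 0.0529177 nm is the Bohr radius.

For H (Z = 1) at n = 18:
r_18 = 18² × 0.0529177 nm / 1
r_18 = 324 × 0.0529177 nm / 1
r_18 = 17.14533 nm / 1
r_18 = 17.1453 nm

The electron orbits at approximately 17.1453 nm from the nucleus.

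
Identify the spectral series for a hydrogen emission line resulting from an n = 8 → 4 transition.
Brackett series

The spectral series in hydrogen are named based on the final (lower) energy level:
- Lyman series: n_final = 1 (ultraviolet)
- Balmer series: n_final = 2 (visible/near-UV)
- Paschen series: n_final = 3 (infrared)
- Brackett series: n_final = 4 (infrared)
- Pfund series: n_final = 5 (far infrared)

Since this transition ends at n = 4, it belongs to the Brackett series.

For reference, this 8 → 4 line has photon energy
ΔE = 13.6057 eV × (1/4² - 1/8²) = 0.637767188 eV,
corresponding to wavelength λ = hc/ΔE = 1239.84 eV·nm / 0.637767188 eV = 1944.032 nm in the infrared region.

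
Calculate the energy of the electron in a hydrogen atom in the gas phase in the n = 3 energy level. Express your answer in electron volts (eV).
-1.511744 eV

The energy levels of a hydrogen-like atom are given by:
E_n = -13.6057 eV / n²

For n = 3:
E_3 = -13.6057 eV / 3²
E_3 = -13.6057 eV / 9
E_3 = -1.511744 eV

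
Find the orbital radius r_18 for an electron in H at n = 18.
17.14534 nm (or 171.45341 Å)

The Bohr radius formula is:
r_n = n² a₀ / Z

where a₀ = 0.05291772 nm is the Bohr radius.

For H (Z = 1) at n = 18:
r_18 = 18² × 0.05291772 nm / 1
r_18 = 324 × 0.05291772 nm / 1
r_18 = 17.145341 nm / 1
r_18 = 17.14534 nm

The electron orbits at approximately 17.14534 nm from the nucleus.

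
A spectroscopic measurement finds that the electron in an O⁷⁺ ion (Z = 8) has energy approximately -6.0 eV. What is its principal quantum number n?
n = 12

The exact energy levels follow E_n = -13.6057 Z² / n² eV with Z = 8.

The measured value (-6.0 eV) is reported to only 2 significant figures, so we must test candidate n values and see which one matches to that precision.

Candidate energies:
  n = 10:  E = -13.6057 × 8² / 10² = -8.70765 eV
  n = 11:  E = -13.6057 × 8² / 11² = -7.19640 eV
  n = 12:  E = -13.6057 × 8² / 12² = -6.04698 eV  ← matches
  n = 13:  E = -13.6057 × 8² / 13² = -5.15245 eV
  n = 14:  E = -13.6057 × 8² / 14² = -4.44268 eV

Checking against the measurement of -6.0 eV (2 sig figs), only n = 12 agrees:
E_12 = -6.04698 eV, which rounds to -6.0 eV ✓

Therefore n = 12.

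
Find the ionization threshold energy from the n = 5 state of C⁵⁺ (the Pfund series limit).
19.592208 eV

The series limit corresponds to the transition from n = ∞ to n = 5.
This is the highest energy (shortest wavelength) transition in the Pfund series.

E_∞ = 0 eV
E_5 = -13.6057 × 6² / 5² = -19.592208 eV

Energy at series limit:
ΔE = E_∞ - E_5 = 0 - (-19.592208) = 19.592208 eV

This energy equals the ionization energy from the n = 5 state of C⁵⁺.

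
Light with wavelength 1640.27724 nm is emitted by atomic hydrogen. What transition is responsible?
n = 12 → n = 4

First, find the photon energy from the wavelength (hc = 1239.84 eV·nm):
E = hc/λ = 1239.84 eV·nm / 1640.27724 nm = 0.75587222 eV

The energy levels of hydrogen satisfy E_n = -13.6057 / n² eV, so an emission n_i → n_f releases
ΔE = 13.6057 × (1/n_f² − 1/n_i²) eV.

Setting ΔE equal to the photon energy:
1/n_f² − 1/n_i² = 0.75587222 / 13.6057 = 0.055555555

Since 1/n_i² must be positive, we need 1/n_f² > 0.055555555, i.e. n_f ≤ 4. For each allowed n_f, solve n_i = (1/n_f² − 0.055555555)^(−1/2) and check whether it is a whole number:
  n_f = 1: 1/n_i² = 1.000000000 − 0.055555555 = 0.944444445 → n_i = 1.029  (not an integer) ✗
  n_f = 2: 1/n_i² = 0.250000000 − 0.055555555 = 0.194444445 → n_i = 2.268  (not an integer) ✗
  n_f = 3: 1/n_i² = 0.111111111 − 0.055555555 = 0.055555556 → n_i = 4.243  (not an integer) ✗
  n_f = 4: 1/n_i² = 0.062500000 − 0.055555555 = 0.006944445 → n_i = 12.000  → integer, n_i = 12 ✓

Only n_f = 4 gives an integer upper level, n_i = 12.

The transition is from n = 12 to n = 4 (emission).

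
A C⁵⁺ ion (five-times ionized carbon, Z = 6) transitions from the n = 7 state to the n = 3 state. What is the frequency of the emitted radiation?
1.074e+16 Hz

First, find the transition energy:
E_7 = -13.6057 × 6² / 7² = -9.99602 eV
E_3 = -13.6057 × 6² / 3² = -54.42280 eV
|ΔE| = |E_3 - E_7| = 44.42678 eV

Convert to Joules: E = 44.42678 eV × (1.602177 × 10⁻¹⁹ J/eV) = 7.11796e-18 J

Using E = hf:
f = E/h = 7.11796e-18 J / (6.62607 × 10⁻³⁴ J·s)
f = 1.074e+16 Hz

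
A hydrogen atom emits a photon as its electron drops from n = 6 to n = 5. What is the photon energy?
0.1663 eV

The energy levels are E_n = -13.6057 eV / n².

Energy at n = 6: E_6 = -13.6057 / 6² = -0.3779361 eV
Energy at n = 5: E_5 = -13.6057 / 5² = -0.5442280 eV

For emission (electron falling to lower state), the photon energy is:
E_photon = E_6 - E_5 = |-0.3779361 - (-0.5442280)|
E_photon = 0.1663 eV

This energy is carried away by the emitted photon.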